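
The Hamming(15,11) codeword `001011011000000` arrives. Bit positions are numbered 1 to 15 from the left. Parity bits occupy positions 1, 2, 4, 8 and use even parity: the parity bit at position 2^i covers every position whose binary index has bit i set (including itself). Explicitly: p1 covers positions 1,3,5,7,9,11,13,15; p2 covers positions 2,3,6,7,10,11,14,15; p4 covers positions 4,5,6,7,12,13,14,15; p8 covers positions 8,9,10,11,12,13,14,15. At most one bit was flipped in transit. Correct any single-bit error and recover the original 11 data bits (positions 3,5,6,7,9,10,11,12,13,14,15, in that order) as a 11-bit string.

11101000000

s1: b1⊕b3⊕b5⊕b7⊕b9⊕b11⊕b13⊕b15 = 0⊕1⊕1⊕0⊕1⊕0⊕0⊕0 = 1
s2: b2⊕b3⊕b6⊕b7⊕b10⊕b11⊕b14⊕b15 = 0⊕1⊕1⊕0⊕0⊕0⊕0⊕0 = 0
s4: b4⊕b5⊕b6⊕b7⊕b12⊕b13⊕b14⊕b15 = 0⊕1⊕1⊕0⊕0⊕0⊕0⊕0 = 0
s8: b8⊕b9⊕b10⊕b11⊕b12⊕b13⊕b14⊕b15 = 1⊕1⊕0⊕0⊕0⊕0⊕0⊕0 = 0
Syndrome (s8...s1) = 0001 → position 1.
Flip bit 1: corrected codeword = 101011011000000
Data bits at positions 3,5,6,7,9,10,11,12,13,14,15: 11101000000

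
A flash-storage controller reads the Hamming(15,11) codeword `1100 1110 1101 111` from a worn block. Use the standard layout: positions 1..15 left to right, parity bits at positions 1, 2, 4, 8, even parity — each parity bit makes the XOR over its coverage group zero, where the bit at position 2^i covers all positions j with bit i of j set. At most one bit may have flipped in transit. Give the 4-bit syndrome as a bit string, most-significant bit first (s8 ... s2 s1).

s1: b1⊕b3⊕b5⊕b7⊕b9⊕b11⊕b13⊕b15 = 1⊕0⊕1⊕1⊕1⊕0⊕1⊕1 = 0
s2: b2⊕b3⊕b6⊕b7⊕b10⊕b11⊕b14⊕b15 = 1⊕0⊕1⊕1⊕1⊕0⊕1⊕1 = 0
s4: b4⊕b5⊕b6⊕b7⊕b12⊕b13⊕b14⊕b15 = 0⊕1⊕1⊕1⊕1⊕1⊕1⊕1 = 1
s8: b8⊕b9⊕b10⊕b11⊕b12⊕b13⊕b14⊕b15 = 0⊕1⊕1⊕0⊕1⊕1⊕1⊕1 = 0
Syndrome (s8...s1) = 0100 → position 4.

0100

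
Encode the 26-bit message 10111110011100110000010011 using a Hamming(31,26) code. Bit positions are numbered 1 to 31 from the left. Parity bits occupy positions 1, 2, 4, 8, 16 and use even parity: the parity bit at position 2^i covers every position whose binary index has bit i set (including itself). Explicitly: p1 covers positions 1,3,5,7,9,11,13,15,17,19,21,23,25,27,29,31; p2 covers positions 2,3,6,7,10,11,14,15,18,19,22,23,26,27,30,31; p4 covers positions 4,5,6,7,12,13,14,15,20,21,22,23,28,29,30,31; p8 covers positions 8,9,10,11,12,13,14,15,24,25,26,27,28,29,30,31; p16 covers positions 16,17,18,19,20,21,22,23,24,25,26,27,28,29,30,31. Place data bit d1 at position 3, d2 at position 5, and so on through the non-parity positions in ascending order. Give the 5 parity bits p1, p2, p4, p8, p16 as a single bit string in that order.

10000

Place data bits at non-power-of-two positions: b3=1, b5=0, b6=1, b7=1, b9=1, b10=1, b11=1, b12=0, b13=0, b14=1, b15=1, b17=1, b18=0, b19=0, b20=1, b21=1, b22=0, b23=0, b24=0, b25=0, b26=0, b27=1, b28=0, b29=0, b30=1, b31=1.
p1 = XOR of data positions {3,5,7,9,11,13,15,17,19,21,23,25,27,29,31} = 1⊕0⊕1⊕1⊕1⊕0⊕1⊕1⊕0⊕1⊕0⊕0⊕1⊕0⊕1 = 1
p2 = XOR of data positions {3,6,7,10,11,14,15,18,19,22,23,26,27,30,31} = 1⊕1⊕1⊕1⊕1⊕1⊕1⊕0⊕0⊕0⊕0⊕0⊕1⊕1⊕1 = 0
p4 = XOR of data positions {5,6,7,12,13,14,15,20,21,22,23,28,29,30,31} = 0⊕1⊕1⊕0⊕0⊕1⊕1⊕1⊕1⊕0⊕0⊕0⊕0⊕1⊕1 = 0
p8 = XOR of data positions {9,10,11,12,13,14,15,24,25,26,27,28,29,30,31} = 1⊕1⊕1⊕0⊕0⊕1⊕1⊕0⊕0⊕0⊕1⊕0⊕0⊕1⊕1 = 0
p16 = XOR of data positions {17,18,19,20,21,22,23,24,25,26,27,28,29,30,31} = 1⊕0⊕0⊕1⊕1⊕0⊕0⊕0⊕0⊕0⊕1⊕0⊕0⊕1⊕1 = 0
Parity bits p1,p2,p4,p8,p16 = 10000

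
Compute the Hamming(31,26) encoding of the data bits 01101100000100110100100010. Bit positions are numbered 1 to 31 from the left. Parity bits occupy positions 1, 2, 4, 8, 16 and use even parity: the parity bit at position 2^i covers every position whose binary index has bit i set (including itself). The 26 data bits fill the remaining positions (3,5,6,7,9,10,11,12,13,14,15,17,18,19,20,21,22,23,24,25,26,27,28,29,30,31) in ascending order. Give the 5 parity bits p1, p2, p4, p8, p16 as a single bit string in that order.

Place data bits at non-power-of-two positions: b3=0, b5=1, b6=1, b7=0, b9=1, b10=1, b11=0, b12=0, b13=0, b14=0, b15=0, b17=1, b18=0, b19=0, b20=1, b21=1, b22=0, b23=1, b24=0, b25=0, b26=1, b27=0, b28=0, b29=0, b30=1, b31=0.
p1 = XOR of data positions {3,5,7,9,11,13,15,17,19,21,23,25,27,29,31} = 0⊕1⊕0⊕1⊕0⊕0⊕0⊕1⊕0⊕1⊕1⊕0⊕0⊕0⊕0 = 1
p2 = XOR of data positions {3,6,7,10,11,14,15,18,19,22,23,26,27,30,31} = 0⊕1⊕0⊕1⊕0⊕0⊕0⊕0⊕0⊕0⊕1⊕1⊕0⊕1⊕0 = 1
p4 = XOR of data positions {5,6,7,12,13,14,15,20,21,22,23,28,29,30,31} = 1⊕1⊕0⊕0⊕0⊕0⊕0⊕1⊕1⊕0⊕1⊕0⊕0⊕1⊕0 = 0
p8 = XOR of data positions {9,10,11,12,13,14,15,24,25,26,27,28,29,30,31} = 1⊕1⊕0⊕0⊕0⊕0⊕0⊕0⊕0⊕1⊕0⊕0⊕0⊕1⊕0 = 0
p16 = XOR of data positions {17,18,19,20,21,22,23,24,25,26,27,28,29,30,31} = 1⊕0⊕0⊕1⊕1⊕0⊕1⊕0⊕0⊕1⊕0⊕0⊕0⊕1⊕0 = 0
Parity bits p1,p2,p4,p8,p16 = 11000

11000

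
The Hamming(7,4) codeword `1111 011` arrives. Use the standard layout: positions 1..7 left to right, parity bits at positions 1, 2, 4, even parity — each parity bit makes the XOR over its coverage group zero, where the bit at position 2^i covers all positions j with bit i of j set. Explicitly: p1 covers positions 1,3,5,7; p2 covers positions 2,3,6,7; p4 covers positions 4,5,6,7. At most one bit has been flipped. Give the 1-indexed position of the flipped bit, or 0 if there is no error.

s1: b1⊕b3⊕b5⊕b7 = 1⊕1⊕0⊕1 = 1
s2: b2⊕b3⊕b6⊕b7 = 1⊕1⊕1⊕1 = 0
s4: b4⊕b5⊕b6⊕b7 = 1⊕0⊕1⊕1 = 1
Syndrome (s4...s1) = 101 → position 5.

5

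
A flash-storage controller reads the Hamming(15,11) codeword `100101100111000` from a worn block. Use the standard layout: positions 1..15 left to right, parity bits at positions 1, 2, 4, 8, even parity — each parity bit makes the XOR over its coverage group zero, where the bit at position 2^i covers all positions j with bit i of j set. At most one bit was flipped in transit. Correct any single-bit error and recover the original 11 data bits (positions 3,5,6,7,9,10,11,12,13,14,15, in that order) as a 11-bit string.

00111111000

s1: b1⊕b3⊕b5⊕b7⊕b9⊕b11⊕b13⊕b15 = 1⊕0⊕0⊕1⊕0⊕1⊕0⊕0 = 1
s2: b2⊕b3⊕b6⊕b7⊕b10⊕b11⊕b14⊕b15 = 0⊕0⊕1⊕1⊕1⊕1⊕0⊕0 = 0
s4: b4⊕b5⊕b6⊕b7⊕b12⊕b13⊕b14⊕b15 = 1⊕0⊕1⊕1⊕1⊕0⊕0⊕0 = 0
s8: b8⊕b9⊕b10⊕b11⊕b12⊕b13⊕b14⊕b15 = 0⊕0⊕1⊕1⊕1⊕0⊕0⊕0 = 1
Syndrome (s8...s1) = 1001 → position 9.
Flip bit 9: corrected codeword = 100101101111000
Data bits at positions 3,5,6,7,9,10,11,12,13,14,15: 00111111000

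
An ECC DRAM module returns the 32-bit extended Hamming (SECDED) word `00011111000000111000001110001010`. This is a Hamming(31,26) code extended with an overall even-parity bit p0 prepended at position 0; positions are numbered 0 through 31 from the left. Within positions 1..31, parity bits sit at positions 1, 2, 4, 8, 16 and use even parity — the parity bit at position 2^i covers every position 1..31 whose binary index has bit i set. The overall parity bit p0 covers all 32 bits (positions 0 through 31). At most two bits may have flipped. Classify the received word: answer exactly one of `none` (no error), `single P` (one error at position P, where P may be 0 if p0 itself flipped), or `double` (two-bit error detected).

single 9

s1: b1⊕b3⊕b5⊕b7⊕b9⊕b11⊕b13⊕b15⊕b17⊕b19⊕b21⊕b23⊕b25⊕b27⊕b29⊕b31 = 0⊕1⊕1⊕1⊕0⊕0⊕0⊕1⊕0⊕0⊕0⊕1⊕0⊕0⊕0⊕0 = 1
s2: b2⊕b3⊕b6⊕b7⊕b10⊕b11⊕b14⊕b15⊕b18⊕b19⊕b22⊕b23⊕b26⊕b27⊕b30⊕b31 = 0⊕1⊕1⊕1⊕0⊕0⊕1⊕1⊕0⊕0⊕1⊕1⊕0⊕0⊕1⊕0 = 0
s4: b4⊕b5⊕b6⊕b7⊕b12⊕b13⊕b14⊕b15⊕b20⊕b21⊕b22⊕b23⊕b28⊕b29⊕b30⊕b31 = 1⊕1⊕1⊕1⊕0⊕0⊕1⊕1⊕0⊕0⊕1⊕1⊕1⊕0⊕1⊕0 = 0
s8: b8⊕b9⊕b10⊕b11⊕b12⊕b13⊕b14⊕b15⊕b24⊕b25⊕b26⊕b27⊕b28⊕b29⊕b30⊕b31 = 0⊕0⊕0⊕0⊕0⊕0⊕1⊕1⊕1⊕0⊕0⊕0⊕1⊕0⊕1⊕0 = 1
s16: b16⊕b17⊕b18⊕b19⊕b20⊕b21⊕b22⊕b23⊕b24⊕b25⊕b26⊕b27⊕b28⊕b29⊕b30⊕b31 = 1⊕0⊕0⊕0⊕0⊕0⊕1⊕1⊕1⊕0⊕0⊕0⊕1⊕0⊕1⊕0 = 0
Syndrome (s16...s1) = 01001 → position 9.
Overall parity (XOR of all 32 bits, including p0): 0⊕0⊕0⊕1⊕1⊕1⊕1⊕1⊕0⊕0⊕0⊕0⊕0⊕0⊕1⊕1⊕1⊕0⊕0⊕0⊕0⊕0⊕1⊕1⊕1⊕0⊕0⊕0⊕1⊕0⊕1⊕0 = 1
Overall=1, syndrome position=9 → single-bit error at position 9.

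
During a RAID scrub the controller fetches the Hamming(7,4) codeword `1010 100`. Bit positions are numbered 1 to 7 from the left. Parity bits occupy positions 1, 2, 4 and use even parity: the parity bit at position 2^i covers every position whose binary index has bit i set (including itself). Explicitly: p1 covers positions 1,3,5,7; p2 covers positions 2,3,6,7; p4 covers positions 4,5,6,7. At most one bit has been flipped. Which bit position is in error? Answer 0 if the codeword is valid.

7

s1: b1⊕b3⊕b5⊕b7 = 1⊕1⊕1⊕0 = 1
s2: b2⊕b3⊕b6⊕b7 = 0⊕1⊕0⊕0 = 1
s4: b4⊕b5⊕b6⊕b7 = 0⊕1⊕0⊕0 = 1
Syndrome (s4...s1) = 111 → position 7.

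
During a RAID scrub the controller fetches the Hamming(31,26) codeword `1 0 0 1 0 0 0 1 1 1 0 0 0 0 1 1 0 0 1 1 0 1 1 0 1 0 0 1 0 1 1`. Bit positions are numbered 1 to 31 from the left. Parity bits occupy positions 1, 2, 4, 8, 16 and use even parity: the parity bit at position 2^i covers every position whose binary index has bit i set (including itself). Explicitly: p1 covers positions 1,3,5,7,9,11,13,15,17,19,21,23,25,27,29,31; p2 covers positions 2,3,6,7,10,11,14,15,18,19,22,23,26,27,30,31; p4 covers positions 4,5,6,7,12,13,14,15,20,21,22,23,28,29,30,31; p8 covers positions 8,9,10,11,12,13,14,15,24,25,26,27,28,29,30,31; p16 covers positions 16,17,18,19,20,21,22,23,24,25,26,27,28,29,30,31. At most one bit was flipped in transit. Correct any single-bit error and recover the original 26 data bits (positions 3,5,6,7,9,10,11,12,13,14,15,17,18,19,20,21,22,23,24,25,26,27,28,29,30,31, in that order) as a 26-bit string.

00001100001000101101001011

s1: b1⊕b3⊕b5⊕b7⊕b9⊕b11⊕b13⊕b15⊕b17⊕b19⊕b21⊕b23⊕b25⊕b27⊕b29⊕b31 = 1⊕0⊕0⊕0⊕1⊕0⊕0⊕1⊕0⊕1⊕0⊕1⊕1⊕0⊕0⊕1 = 1
s2: b2⊕b3⊕b6⊕b7⊕b10⊕b11⊕b14⊕b15⊕b18⊕b19⊕b22⊕b23⊕b26⊕b27⊕b30⊕b31 = 0⊕0⊕0⊕0⊕1⊕0⊕0⊕1⊕0⊕1⊕1⊕1⊕0⊕0⊕1⊕1 = 1
s4: b4⊕b5⊕b6⊕b7⊕b12⊕b13⊕b14⊕b15⊕b20⊕b21⊕b22⊕b23⊕b28⊕b29⊕b30⊕b31 = 1⊕0⊕0⊕0⊕0⊕0⊕0⊕1⊕1⊕0⊕1⊕1⊕1⊕0⊕1⊕1 = 0
s8: b8⊕b9⊕b10⊕b11⊕b12⊕b13⊕b14⊕b15⊕b24⊕b25⊕b26⊕b27⊕b28⊕b29⊕b30⊕b31 = 1⊕1⊕1⊕0⊕0⊕0⊕0⊕1⊕0⊕1⊕0⊕0⊕1⊕0⊕1⊕1 = 0
s16: b16⊕b17⊕b18⊕b19⊕b20⊕b21⊕b22⊕b23⊕b24⊕b25⊕b26⊕b27⊕b28⊕b29⊕b30⊕b31 = 1⊕0⊕0⊕1⊕1⊕0⊕1⊕1⊕0⊕1⊕0⊕0⊕1⊕0⊕1⊕1 = 1
Syndrome (s16...s1) = 10011 → position 19.
Flip bit 19: corrected codeword = 1001000111000011000101101001011
Data bits at positions 3,5,6,7,9,10,11,12,13,14,15,17,18,19,20,21,22,23,24,25,26,27,28,29,30,31: 00001100001000101101001011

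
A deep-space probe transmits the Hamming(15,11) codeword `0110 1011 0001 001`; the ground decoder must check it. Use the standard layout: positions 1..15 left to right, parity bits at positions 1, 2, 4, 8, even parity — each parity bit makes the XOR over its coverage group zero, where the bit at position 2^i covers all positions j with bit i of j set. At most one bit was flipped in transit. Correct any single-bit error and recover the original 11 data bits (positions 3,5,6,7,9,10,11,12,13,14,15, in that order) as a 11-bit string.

11010001001

s1: b1⊕b3⊕b5⊕b7⊕b9⊕b11⊕b13⊕b15 = 0⊕1⊕1⊕1⊕0⊕0⊕0⊕1 = 0
s2: b2⊕b3⊕b6⊕b7⊕b10⊕b11⊕b14⊕b15 = 1⊕1⊕0⊕1⊕0⊕0⊕0⊕1 = 0
s4: b4⊕b5⊕b6⊕b7⊕b12⊕b13⊕b14⊕b15 = 0⊕1⊕0⊕1⊕1⊕0⊕0⊕1 = 0
s8: b8⊕b9⊕b10⊕b11⊕b12⊕b13⊕b14⊕b15 = 1⊕0⊕0⊕0⊕1⊕0⊕0⊕1 = 1
Syndrome (s8...s1) = 1000 → position 8.
Flip bit 8: corrected codeword = 011010100001001
Data bits at positions 3,5,6,7,9,10,11,12,13,14,15: 11010001001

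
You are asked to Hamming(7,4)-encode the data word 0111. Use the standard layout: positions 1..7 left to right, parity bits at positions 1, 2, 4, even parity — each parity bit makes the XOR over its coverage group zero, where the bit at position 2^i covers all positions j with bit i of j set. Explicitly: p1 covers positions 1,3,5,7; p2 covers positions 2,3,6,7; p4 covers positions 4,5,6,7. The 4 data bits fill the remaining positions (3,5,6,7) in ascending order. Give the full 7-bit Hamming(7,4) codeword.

0001111

Place data bits at non-power-of-two positions: b3=0, b5=1, b6=1, b7=1.
p1 = XOR of data positions {3,5,7} = 0⊕1⊕1 = 0
p2 = XOR of data positions {3,6,7} = 0⊕1⊕1 = 0
p4 = XOR of data positions {5,6,7} = 1⊕1⊕1 = 1
Codeword b1..b7 = 0001111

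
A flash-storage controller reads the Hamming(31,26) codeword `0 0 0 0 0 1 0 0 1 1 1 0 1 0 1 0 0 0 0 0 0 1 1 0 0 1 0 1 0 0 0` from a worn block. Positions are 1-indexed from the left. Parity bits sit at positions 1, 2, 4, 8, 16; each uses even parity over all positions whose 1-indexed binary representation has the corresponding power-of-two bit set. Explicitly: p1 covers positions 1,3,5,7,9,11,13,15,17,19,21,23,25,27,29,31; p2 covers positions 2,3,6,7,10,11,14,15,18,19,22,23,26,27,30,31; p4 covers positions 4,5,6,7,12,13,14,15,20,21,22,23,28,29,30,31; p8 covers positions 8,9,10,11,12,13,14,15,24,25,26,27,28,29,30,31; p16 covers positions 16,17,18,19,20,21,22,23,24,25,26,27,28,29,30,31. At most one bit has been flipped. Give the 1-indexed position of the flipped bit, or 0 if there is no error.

11

s1: b1⊕b3⊕b5⊕b7⊕b9⊕b11⊕b13⊕b15⊕b17⊕b19⊕b21⊕b23⊕b25⊕b27⊕b29⊕b31 = 0⊕0⊕0⊕0⊕1⊕1⊕1⊕1⊕0⊕0⊕0⊕1⊕0⊕0⊕0⊕0 = 1
s2: b2⊕b3⊕b6⊕b7⊕b10⊕b11⊕b14⊕b15⊕b18⊕b19⊕b22⊕b23⊕b26⊕b27⊕b30⊕b31 = 0⊕0⊕1⊕0⊕1⊕1⊕0⊕1⊕0⊕0⊕1⊕1⊕1⊕0⊕0⊕0 = 1
s4: b4⊕b5⊕b6⊕b7⊕b12⊕b13⊕b14⊕b15⊕b20⊕b21⊕b22⊕b23⊕b28⊕b29⊕b30⊕b31 = 0⊕0⊕1⊕0⊕0⊕1⊕0⊕1⊕0⊕0⊕1⊕1⊕1⊕0⊕0⊕0 = 0
s8: b8⊕b9⊕b10⊕b11⊕b12⊕b13⊕b14⊕b15⊕b24⊕b25⊕b26⊕b27⊕b28⊕b29⊕b30⊕b31 = 0⊕1⊕1⊕1⊕0⊕1⊕0⊕1⊕0⊕0⊕1⊕0⊕1⊕0⊕0⊕0 = 1
s16: b16⊕b17⊕b18⊕b19⊕b20⊕b21⊕b22⊕b23⊕b24⊕b25⊕b26⊕b27⊕b28⊕b29⊕b30⊕b31 = 0⊕0⊕0⊕0⊕0⊕0⊕1⊕1⊕0⊕0⊕1⊕0⊕1⊕0⊕0⊕0 = 0
Syndrome (s16...s1) = 01011 → position 11.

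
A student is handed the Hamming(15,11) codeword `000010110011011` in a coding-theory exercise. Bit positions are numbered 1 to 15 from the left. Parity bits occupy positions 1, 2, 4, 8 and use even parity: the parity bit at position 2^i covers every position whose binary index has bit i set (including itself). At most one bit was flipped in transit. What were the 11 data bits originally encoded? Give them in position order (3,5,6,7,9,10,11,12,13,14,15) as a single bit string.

01010010011

s1: b1⊕b3⊕b5⊕b7⊕b9⊕b11⊕b13⊕b15 = 0⊕0⊕1⊕1⊕0⊕1⊕0⊕1 = 0
s2: b2⊕b3⊕b6⊕b7⊕b10⊕b11⊕b14⊕b15 = 0⊕0⊕0⊕1⊕0⊕1⊕1⊕1 = 0
s4: b4⊕b5⊕b6⊕b7⊕b12⊕b13⊕b14⊕b15 = 0⊕1⊕0⊕1⊕1⊕0⊕1⊕1 = 1
s8: b8⊕b9⊕b10⊕b11⊕b12⊕b13⊕b14⊕b15 = 1⊕0⊕0⊕1⊕1⊕0⊕1⊕1 = 1
Syndrome (s8...s1) = 1100 → position 12.
Flip bit 12: corrected codeword = 000010110010011
Data bits at positions 3,5,6,7,9,10,11,12,13,14,15: 01010010011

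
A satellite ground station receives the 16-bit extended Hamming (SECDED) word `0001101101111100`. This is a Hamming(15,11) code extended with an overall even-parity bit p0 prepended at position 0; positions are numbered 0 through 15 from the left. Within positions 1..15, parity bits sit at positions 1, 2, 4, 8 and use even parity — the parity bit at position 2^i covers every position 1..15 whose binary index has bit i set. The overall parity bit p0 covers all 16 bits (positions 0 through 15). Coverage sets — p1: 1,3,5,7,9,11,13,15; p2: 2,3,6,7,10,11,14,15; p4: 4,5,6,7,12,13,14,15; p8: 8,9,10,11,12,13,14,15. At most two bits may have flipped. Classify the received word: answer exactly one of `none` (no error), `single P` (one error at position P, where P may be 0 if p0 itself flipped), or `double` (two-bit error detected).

single 15

s1: b1⊕b3⊕b5⊕b7⊕b9⊕b11⊕b13⊕b15 = 0⊕1⊕0⊕1⊕1⊕1⊕1⊕0 = 1
s2: b2⊕b3⊕b6⊕b7⊕b10⊕b11⊕b14⊕b15 = 0⊕1⊕1⊕1⊕1⊕1⊕0⊕0 = 1
s4: b4⊕b5⊕b6⊕b7⊕b12⊕b13⊕b14⊕b15 = 1⊕0⊕1⊕1⊕1⊕1⊕0⊕0 = 1
s8: b8⊕b9⊕b10⊕b11⊕b12⊕b13⊕b14⊕b15 = 0⊕1⊕1⊕1⊕1⊕1⊕0⊕0 = 1
Syndrome (s8...s1) = 1111 → position 15.
Overall parity (XOR of all 16 bits, including p0): 0⊕0⊕0⊕1⊕1⊕0⊕1⊕1⊕0⊕1⊕1⊕1⊕1⊕1⊕0⊕0 = 1
Overall=1, syndrome position=15 → single-bit error at position 15.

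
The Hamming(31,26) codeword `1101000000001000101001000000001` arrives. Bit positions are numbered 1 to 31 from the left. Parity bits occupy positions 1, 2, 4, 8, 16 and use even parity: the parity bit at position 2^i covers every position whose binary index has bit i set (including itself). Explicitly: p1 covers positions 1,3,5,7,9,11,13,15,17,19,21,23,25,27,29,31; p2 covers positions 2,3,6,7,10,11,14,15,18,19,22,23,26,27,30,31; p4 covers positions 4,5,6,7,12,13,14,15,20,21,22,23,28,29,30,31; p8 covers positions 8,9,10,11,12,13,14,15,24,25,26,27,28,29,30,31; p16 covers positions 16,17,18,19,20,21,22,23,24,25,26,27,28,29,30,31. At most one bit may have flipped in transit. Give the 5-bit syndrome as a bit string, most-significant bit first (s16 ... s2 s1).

00001

s1: b1⊕b3⊕b5⊕b7⊕b9⊕b11⊕b13⊕b15⊕b17⊕b19⊕b21⊕b23⊕b25⊕b27⊕b29⊕b31 = 1⊕0⊕0⊕0⊕0⊕0⊕1⊕0⊕1⊕1⊕0⊕0⊕0⊕0⊕0⊕1 = 1
s2: b2⊕b3⊕b6⊕b7⊕b10⊕b11⊕b14⊕b15⊕b18⊕b19⊕b22⊕b23⊕b26⊕b27⊕b30⊕b31 = 1⊕0⊕0⊕0⊕0⊕0⊕0⊕0⊕0⊕1⊕1⊕0⊕0⊕0⊕0⊕1 = 0
s4: b4⊕b5⊕b6⊕b7⊕b12⊕b13⊕b14⊕b15⊕b20⊕b21⊕b22⊕b23⊕b28⊕b29⊕b30⊕b31 = 1⊕0⊕0⊕0⊕0⊕1⊕0⊕0⊕0⊕0⊕1⊕0⊕0⊕0⊕0⊕1 = 0
s8: b8⊕b9⊕b10⊕b11⊕b12⊕b13⊕b14⊕b15⊕b24⊕b25⊕b26⊕b27⊕b28⊕b29⊕b30⊕b31 = 0⊕0⊕0⊕0⊕0⊕1⊕0⊕0⊕0⊕0⊕0⊕0⊕0⊕0⊕0⊕1 = 0
s16: b16⊕b17⊕b18⊕b19⊕b20⊕b21⊕b22⊕b23⊕b24⊕b25⊕b26⊕b27⊕b28⊕b29⊕b30⊕b31 = 0⊕1⊕0⊕1⊕0⊕0⊕1⊕0⊕0⊕0⊕0⊕0⊕0⊕0⊕0⊕1 = 0
Syndrome (s16...s1) = 00001 → position 1.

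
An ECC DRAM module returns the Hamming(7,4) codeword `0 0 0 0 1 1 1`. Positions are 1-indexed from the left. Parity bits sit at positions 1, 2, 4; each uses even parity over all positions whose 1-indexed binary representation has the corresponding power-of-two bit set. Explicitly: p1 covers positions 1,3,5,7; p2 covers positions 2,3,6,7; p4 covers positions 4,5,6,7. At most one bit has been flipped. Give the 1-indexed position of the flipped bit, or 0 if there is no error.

4

s1: b1⊕b3⊕b5⊕b7 = 0⊕0⊕1⊕1 = 0
s2: b2⊕b3⊕b6⊕b7 = 0⊕0⊕1⊕1 = 0
s4: b4⊕b5⊕b6⊕b7 = 0⊕1⊕1⊕1 = 1
Syndrome (s4...s1) = 100 → position 4.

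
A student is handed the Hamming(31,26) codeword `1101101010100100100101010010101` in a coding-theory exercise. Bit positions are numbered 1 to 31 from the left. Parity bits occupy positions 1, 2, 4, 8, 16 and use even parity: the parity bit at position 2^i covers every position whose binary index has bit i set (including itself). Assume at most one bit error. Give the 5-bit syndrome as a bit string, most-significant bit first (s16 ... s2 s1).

s1: b1⊕b3⊕b5⊕b7⊕b9⊕b11⊕b13⊕b15⊕b17⊕b19⊕b21⊕b23⊕b25⊕b27⊕b29⊕b31 = 1⊕0⊕1⊕1⊕1⊕1⊕0⊕0⊕1⊕0⊕0⊕0⊕0⊕1⊕1⊕1 = 1
s2: b2⊕b3⊕b6⊕b7⊕b10⊕b11⊕b14⊕b15⊕b18⊕b19⊕b22⊕b23⊕b26⊕b27⊕b30⊕b31 = 1⊕0⊕0⊕1⊕0⊕1⊕1⊕0⊕0⊕0⊕1⊕0⊕0⊕1⊕0⊕1 = 1
s4: b4⊕b5⊕b6⊕b7⊕b12⊕b13⊕b14⊕b15⊕b20⊕b21⊕b22⊕b23⊕b28⊕b29⊕b30⊕b31 = 1⊕1⊕0⊕1⊕0⊕0⊕1⊕0⊕1⊕0⊕1⊕0⊕0⊕1⊕0⊕1 = 0
s8: b8⊕b9⊕b10⊕b11⊕b12⊕b13⊕b14⊕b15⊕b24⊕b25⊕b26⊕b27⊕b28⊕b29⊕b30⊕b31 = 0⊕1⊕0⊕1⊕0⊕0⊕1⊕0⊕1⊕0⊕0⊕1⊕0⊕1⊕0⊕1 = 1
s16: b16⊕b17⊕b18⊕b19⊕b20⊕b21⊕b22⊕b23⊕b24⊕b25⊕b26⊕b27⊕b28⊕b29⊕b30⊕b31 = 0⊕1⊕0⊕0⊕1⊕0⊕1⊕0⊕1⊕0⊕0⊕1⊕0⊕1⊕0⊕1 = 1
Syndrome (s16...s1) = 11011 → position 27.

11011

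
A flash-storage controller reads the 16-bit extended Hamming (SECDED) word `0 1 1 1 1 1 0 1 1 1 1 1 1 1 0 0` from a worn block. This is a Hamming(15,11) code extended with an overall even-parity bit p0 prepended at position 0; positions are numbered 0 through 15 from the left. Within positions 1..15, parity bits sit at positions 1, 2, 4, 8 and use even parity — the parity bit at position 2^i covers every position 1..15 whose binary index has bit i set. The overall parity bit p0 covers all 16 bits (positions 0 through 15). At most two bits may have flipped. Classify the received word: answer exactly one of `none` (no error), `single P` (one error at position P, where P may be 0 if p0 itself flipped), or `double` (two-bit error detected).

double

s1: b1⊕b3⊕b5⊕b7⊕b9⊕b11⊕b13⊕b15 = 1⊕1⊕1⊕1⊕1⊕1⊕1⊕0 = 1
s2: b2⊕b3⊕b6⊕b7⊕b10⊕b11⊕b14⊕b15 = 1⊕1⊕0⊕1⊕1⊕1⊕0⊕0 = 1
s4: b4⊕b5⊕b6⊕b7⊕b12⊕b13⊕b14⊕b15 = 1⊕1⊕0⊕1⊕1⊕1⊕0⊕0 = 1
s8: b8⊕b9⊕b10⊕b11⊕b12⊕b13⊕b14⊕b15 = 1⊕1⊕1⊕1⊕1⊕1⊕0⊕0 = 0
Syndrome (s8...s1) = 0111 → position 7.
Overall parity (XOR of all 16 bits, including p0): 0⊕1⊕1⊕1⊕1⊕1⊕0⊕1⊕1⊕1⊕1⊕1⊕1⊕1⊕0⊕0 = 0
Overall=0, syndrome position=7 → double-bit error detected (uncorrectable).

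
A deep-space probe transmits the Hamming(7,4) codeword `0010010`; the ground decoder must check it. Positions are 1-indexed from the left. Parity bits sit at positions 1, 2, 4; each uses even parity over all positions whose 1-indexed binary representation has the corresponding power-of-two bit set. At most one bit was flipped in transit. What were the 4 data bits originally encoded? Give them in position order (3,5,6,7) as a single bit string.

s1: b1⊕b3⊕b5⊕b7 = 0⊕1⊕0⊕0 = 1
s2: b2⊕b3⊕b6⊕b7 = 0⊕1⊕1⊕0 = 0
s4: b4⊕b5⊕b6⊕b7 = 0⊕0⊕1⊕0 = 1
Syndrome (s4...s1) = 101 → position 5.
Flip bit 5: corrected codeword = 0010110
Data bits at positions 3,5,6,7: 1110

1110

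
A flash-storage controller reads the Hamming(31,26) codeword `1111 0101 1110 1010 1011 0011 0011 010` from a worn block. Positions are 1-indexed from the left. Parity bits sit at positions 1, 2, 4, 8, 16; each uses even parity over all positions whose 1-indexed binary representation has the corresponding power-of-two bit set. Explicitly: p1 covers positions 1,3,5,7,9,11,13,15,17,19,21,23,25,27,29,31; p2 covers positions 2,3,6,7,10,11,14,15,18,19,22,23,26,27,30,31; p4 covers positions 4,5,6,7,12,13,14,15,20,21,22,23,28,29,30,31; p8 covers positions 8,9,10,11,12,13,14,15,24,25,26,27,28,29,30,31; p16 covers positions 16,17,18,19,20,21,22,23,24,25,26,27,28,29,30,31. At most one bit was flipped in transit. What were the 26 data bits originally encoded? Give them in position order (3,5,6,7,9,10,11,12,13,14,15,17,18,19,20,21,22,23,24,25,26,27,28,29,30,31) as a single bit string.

10101110101101100110011010

s1: b1⊕b3⊕b5⊕b7⊕b9⊕b11⊕b13⊕b15⊕b17⊕b19⊕b21⊕b23⊕b25⊕b27⊕b29⊕b31 = 1⊕1⊕0⊕0⊕1⊕1⊕1⊕1⊕1⊕1⊕0⊕1⊕0⊕1⊕0⊕0 = 0
s2: b2⊕b3⊕b6⊕b7⊕b10⊕b11⊕b14⊕b15⊕b18⊕b19⊕b22⊕b23⊕b26⊕b27⊕b30⊕b31 = 1⊕1⊕1⊕0⊕1⊕1⊕0⊕1⊕0⊕1⊕0⊕1⊕0⊕1⊕1⊕0 = 0
s4: b4⊕b5⊕b6⊕b7⊕b12⊕b13⊕b14⊕b15⊕b20⊕b21⊕b22⊕b23⊕b28⊕b29⊕b30⊕b31 = 1⊕0⊕1⊕0⊕0⊕1⊕0⊕1⊕1⊕0⊕0⊕1⊕1⊕0⊕1⊕0 = 0
s8: b8⊕b9⊕b10⊕b11⊕b12⊕b13⊕b14⊕b15⊕b24⊕b25⊕b26⊕b27⊕b28⊕b29⊕b30⊕b31 = 1⊕1⊕1⊕1⊕0⊕1⊕0⊕1⊕1⊕0⊕0⊕1⊕1⊕0⊕1⊕0 = 0
s16: b16⊕b17⊕b18⊕b19⊕b20⊕b21⊕b22⊕b23⊕b24⊕b25⊕b26⊕b27⊕b28⊕b29⊕b30⊕b31 = 0⊕1⊕0⊕1⊕1⊕0⊕0⊕1⊕1⊕0⊕0⊕1⊕1⊕0⊕1⊕0 = 0
Syndrome (s16...s1) = 00000 → position 0 (no error).
No correction needed.
Data bits at positions 3,5,6,7,9,10,11,12,13,14,15,17,18,19,20,21,22,23,24,25,26,27,28,29,30,31: 10101110101101100110011010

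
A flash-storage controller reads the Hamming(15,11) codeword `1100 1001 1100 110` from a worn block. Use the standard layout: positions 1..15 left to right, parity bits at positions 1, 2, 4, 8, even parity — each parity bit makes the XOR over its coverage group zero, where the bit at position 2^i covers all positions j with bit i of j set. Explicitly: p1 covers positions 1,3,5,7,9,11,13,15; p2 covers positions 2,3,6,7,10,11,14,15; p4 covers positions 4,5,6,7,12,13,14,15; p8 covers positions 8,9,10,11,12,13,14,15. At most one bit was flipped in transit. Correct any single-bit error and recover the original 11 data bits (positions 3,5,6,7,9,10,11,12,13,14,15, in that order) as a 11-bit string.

s1: b1⊕b3⊕b5⊕b7⊕b9⊕b11⊕b13⊕b15 = 1⊕0⊕1⊕0⊕1⊕0⊕1⊕0 = 0
s2: b2⊕b3⊕b6⊕b7⊕b10⊕b11⊕b14⊕b15 = 1⊕0⊕0⊕0⊕1⊕0⊕1⊕0 = 1
s4: b4⊕b5⊕b6⊕b7⊕b12⊕b13⊕b14⊕b15 = 0⊕1⊕0⊕0⊕0⊕1⊕1⊕0 = 1
s8: b8⊕b9⊕b10⊕b11⊕b12⊕b13⊕b14⊕b15 = 1⊕1⊕1⊕0⊕0⊕1⊕1⊕0 = 1
Syndrome (s8...s1) = 1110 → position 14.
Flip bit 14: corrected codeword = 110010011100100
Data bits at positions 3,5,6,7,9,10,11,12,13,14,15: 01001100100

01001100100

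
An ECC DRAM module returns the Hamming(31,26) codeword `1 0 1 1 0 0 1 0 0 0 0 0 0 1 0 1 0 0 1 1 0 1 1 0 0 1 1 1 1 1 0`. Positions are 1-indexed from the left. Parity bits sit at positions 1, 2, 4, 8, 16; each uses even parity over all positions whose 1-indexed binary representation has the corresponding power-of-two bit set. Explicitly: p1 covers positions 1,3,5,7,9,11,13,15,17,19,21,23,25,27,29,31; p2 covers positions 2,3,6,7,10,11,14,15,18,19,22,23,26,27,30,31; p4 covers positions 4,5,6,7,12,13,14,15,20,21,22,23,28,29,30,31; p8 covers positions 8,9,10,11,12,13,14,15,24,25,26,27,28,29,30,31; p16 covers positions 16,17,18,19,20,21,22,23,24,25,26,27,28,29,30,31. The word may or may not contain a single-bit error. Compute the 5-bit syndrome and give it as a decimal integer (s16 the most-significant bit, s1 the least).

s1: b1⊕b3⊕b5⊕b7⊕b9⊕b11⊕b13⊕b15⊕b17⊕b19⊕b21⊕b23⊕b25⊕b27⊕b29⊕b31 = 1⊕1⊕0⊕1⊕0⊕0⊕0⊕0⊕0⊕1⊕0⊕1⊕0⊕1⊕1⊕0 = 1
s2: b2⊕b3⊕b6⊕b7⊕b10⊕b11⊕b14⊕b15⊕b18⊕b19⊕b22⊕b23⊕b26⊕b27⊕b30⊕b31 = 0⊕1⊕0⊕1⊕0⊕0⊕1⊕0⊕0⊕1⊕1⊕1⊕1⊕1⊕1⊕0 = 1
s4: b4⊕b5⊕b6⊕b7⊕b12⊕b13⊕b14⊕b15⊕b20⊕b21⊕b22⊕b23⊕b28⊕b29⊕b30⊕b31 = 1⊕0⊕0⊕1⊕0⊕0⊕1⊕0⊕1⊕0⊕1⊕1⊕1⊕1⊕1⊕0 = 1
s8: b8⊕b9⊕b10⊕b11⊕b12⊕b13⊕b14⊕b15⊕b24⊕b25⊕b26⊕b27⊕b28⊕b29⊕b30⊕b31 = 0⊕0⊕0⊕0⊕0⊕0⊕1⊕0⊕0⊕0⊕1⊕1⊕1⊕1⊕1⊕0 = 0
s16: b16⊕b17⊕b18⊕b19⊕b20⊕b21⊕b22⊕b23⊕b24⊕b25⊕b26⊕b27⊕b28⊕b29⊕b30⊕b31 = 1⊕0⊕0⊕1⊕1⊕0⊕1⊕1⊕0⊕0⊕1⊕1⊕1⊕1⊕1⊕0 = 0
Syndrome (s16...s1) = 00111 → position 7.

7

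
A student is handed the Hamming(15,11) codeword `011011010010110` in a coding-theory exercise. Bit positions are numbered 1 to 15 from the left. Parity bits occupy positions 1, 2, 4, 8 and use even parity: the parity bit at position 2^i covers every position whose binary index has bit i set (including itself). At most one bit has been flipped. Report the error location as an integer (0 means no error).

2

s1: b1⊕b3⊕b5⊕b7⊕b9⊕b11⊕b13⊕b15 = 0⊕1⊕1⊕0⊕0⊕1⊕1⊕0 = 0
s2: b2⊕b3⊕b6⊕b7⊕b10⊕b11⊕b14⊕b15 = 1⊕1⊕1⊕0⊕0⊕1⊕1⊕0 = 1
s4: b4⊕b5⊕b6⊕b7⊕b12⊕b13⊕b14⊕b15 = 0⊕1⊕1⊕0⊕0⊕1⊕1⊕0 = 0
s8: b8⊕b9⊕b10⊕b11⊕b12⊕b13⊕b14⊕b15 = 1⊕0⊕0⊕1⊕0⊕1⊕1⊕0 = 0
Syndrome (s8...s1) = 0010 → position 2.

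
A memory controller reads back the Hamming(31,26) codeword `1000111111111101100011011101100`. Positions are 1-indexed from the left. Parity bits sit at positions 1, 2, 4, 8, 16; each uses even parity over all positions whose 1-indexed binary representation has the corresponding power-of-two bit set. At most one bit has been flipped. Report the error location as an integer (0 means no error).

s1: b1⊕b3⊕b5⊕b7⊕b9⊕b11⊕b13⊕b15⊕b17⊕b19⊕b21⊕b23⊕b25⊕b27⊕b29⊕b31 = 1⊕0⊕1⊕1⊕1⊕1⊕1⊕0⊕1⊕0⊕1⊕0⊕1⊕0⊕1⊕0 = 0
s2: b2⊕b3⊕b6⊕b7⊕b10⊕b11⊕b14⊕b15⊕b18⊕b19⊕b22⊕b23⊕b26⊕b27⊕b30⊕b31 = 0⊕0⊕1⊕1⊕1⊕1⊕1⊕0⊕0⊕0⊕1⊕0⊕1⊕0⊕0⊕0 = 1
s4: b4⊕b5⊕b6⊕b7⊕b12⊕b13⊕b14⊕b15⊕b20⊕b21⊕b22⊕b23⊕b28⊕b29⊕b30⊕b31 = 0⊕1⊕1⊕1⊕1⊕1⊕1⊕0⊕0⊕1⊕1⊕0⊕1⊕1⊕0⊕0 = 0
s8: b8⊕b9⊕b10⊕b11⊕b12⊕b13⊕b14⊕b15⊕b24⊕b25⊕b26⊕b27⊕b28⊕b29⊕b30⊕b31 = 1⊕1⊕1⊕1⊕1⊕1⊕1⊕0⊕1⊕1⊕1⊕0⊕1⊕1⊕0⊕0 = 0
s16: b16⊕b17⊕b18⊕b19⊕b20⊕b21⊕b22⊕b23⊕b24⊕b25⊕b26⊕b27⊕b28⊕b29⊕b30⊕b31 = 1⊕1⊕0⊕0⊕0⊕1⊕1⊕0⊕1⊕1⊕1⊕0⊕1⊕1⊕0⊕0 = 1
Syndrome (s16...s1) = 10010 → position 18.

18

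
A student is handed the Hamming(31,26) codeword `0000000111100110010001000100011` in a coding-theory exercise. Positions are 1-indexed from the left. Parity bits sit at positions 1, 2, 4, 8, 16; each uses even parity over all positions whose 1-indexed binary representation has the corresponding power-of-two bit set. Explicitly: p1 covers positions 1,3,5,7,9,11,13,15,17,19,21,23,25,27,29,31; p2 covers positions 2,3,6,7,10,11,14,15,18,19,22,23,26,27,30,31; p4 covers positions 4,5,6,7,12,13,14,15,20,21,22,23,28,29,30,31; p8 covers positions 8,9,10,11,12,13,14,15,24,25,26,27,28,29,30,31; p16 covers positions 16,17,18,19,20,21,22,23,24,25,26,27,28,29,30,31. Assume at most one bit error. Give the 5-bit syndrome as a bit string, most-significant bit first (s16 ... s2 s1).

11110

s1: b1⊕b3⊕b5⊕b7⊕b9⊕b11⊕b13⊕b15⊕b17⊕b19⊕b21⊕b23⊕b25⊕b27⊕b29⊕b31 = 0⊕0⊕0⊕0⊕1⊕1⊕0⊕1⊕0⊕0⊕0⊕0⊕0⊕0⊕0⊕1 = 0
s2: b2⊕b3⊕b6⊕b7⊕b10⊕b11⊕b14⊕b15⊕b18⊕b19⊕b22⊕b23⊕b26⊕b27⊕b30⊕b31 = 0⊕0⊕0⊕0⊕1⊕1⊕1⊕1⊕1⊕0⊕1⊕0⊕1⊕0⊕1⊕1 = 1
s4: b4⊕b5⊕b6⊕b7⊕b12⊕b13⊕b14⊕b15⊕b20⊕b21⊕b22⊕b23⊕b28⊕b29⊕b30⊕b31 = 0⊕0⊕0⊕0⊕0⊕0⊕1⊕1⊕0⊕0⊕1⊕0⊕0⊕0⊕1⊕1 = 1
s8: b8⊕b9⊕b10⊕b11⊕b12⊕b13⊕b14⊕b15⊕b24⊕b25⊕b26⊕b27⊕b28⊕b29⊕b30⊕b31 = 1⊕1⊕1⊕1⊕0⊕0⊕1⊕1⊕0⊕0⊕1⊕0⊕0⊕0⊕1⊕1 = 1
s16: b16⊕b17⊕b18⊕b19⊕b20⊕b21⊕b22⊕b23⊕b24⊕b25⊕b26⊕b27⊕b28⊕b29⊕b30⊕b31 = 0⊕0⊕1⊕0⊕0⊕0⊕1⊕0⊕0⊕0⊕1⊕0⊕0⊕0⊕1⊕1 = 1
Syndrome (s16...s1) = 11110 → position 30.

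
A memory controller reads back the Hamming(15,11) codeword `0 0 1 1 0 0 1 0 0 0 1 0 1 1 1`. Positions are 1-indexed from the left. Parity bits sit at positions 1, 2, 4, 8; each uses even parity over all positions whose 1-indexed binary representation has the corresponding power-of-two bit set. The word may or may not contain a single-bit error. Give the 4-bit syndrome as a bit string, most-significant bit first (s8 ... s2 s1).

s1: b1⊕b3⊕b5⊕b7⊕b9⊕b11⊕b13⊕b15 = 0⊕1⊕0⊕1⊕0⊕1⊕1⊕1 = 1
s2: b2⊕b3⊕b6⊕b7⊕b10⊕b11⊕b14⊕b15 = 0⊕1⊕0⊕1⊕0⊕1⊕1⊕1 = 1
s4: b4⊕b5⊕b6⊕b7⊕b12⊕b13⊕b14⊕b15 = 1⊕0⊕0⊕1⊕0⊕1⊕1⊕1 = 1
s8: b8⊕b9⊕b10⊕b11⊕b12⊕b13⊕b14⊕b15 = 0⊕0⊕0⊕1⊕0⊕1⊕1⊕1 = 0
Syndrome (s8...s1) = 0111 → position 7.

0111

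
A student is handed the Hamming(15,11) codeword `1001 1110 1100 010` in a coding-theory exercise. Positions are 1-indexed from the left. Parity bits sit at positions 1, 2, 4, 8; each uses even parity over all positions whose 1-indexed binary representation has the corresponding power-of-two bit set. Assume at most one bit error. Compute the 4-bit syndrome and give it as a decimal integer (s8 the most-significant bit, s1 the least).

s1: b1⊕b3⊕b5⊕b7⊕b9⊕b11⊕b13⊕b15 = 1⊕0⊕1⊕1⊕1⊕0⊕0⊕0 = 0
s2: b2⊕b3⊕b6⊕b7⊕b10⊕b11⊕b14⊕b15 = 0⊕0⊕1⊕1⊕1⊕0⊕1⊕0 = 0
s4: b4⊕b5⊕b6⊕b7⊕b12⊕b13⊕b14⊕b15 = 1⊕1⊕1⊕1⊕0⊕0⊕1⊕0 = 1
s8: b8⊕b9⊕b10⊕b11⊕b12⊕b13⊕b14⊕b15 = 0⊕1⊕1⊕0⊕0⊕0⊕1⊕0 = 1
Syndrome (s8...s1) = 1100 → position 12.

12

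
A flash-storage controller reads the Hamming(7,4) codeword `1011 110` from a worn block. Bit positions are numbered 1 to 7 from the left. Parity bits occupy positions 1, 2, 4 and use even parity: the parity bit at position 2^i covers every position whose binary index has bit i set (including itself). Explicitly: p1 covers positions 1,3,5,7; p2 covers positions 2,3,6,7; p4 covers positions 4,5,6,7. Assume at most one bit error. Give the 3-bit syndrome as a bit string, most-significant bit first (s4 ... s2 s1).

101

s1: b1⊕b3⊕b5⊕b7 = 1⊕1⊕1⊕0 = 1
s2: b2⊕b3⊕b6⊕b7 = 0⊕1⊕1⊕0 = 0
s4: b4⊕b5⊕b6⊕b7 = 1⊕1⊕1⊕0 = 1
Syndrome (s4...s1) = 101 → position 5.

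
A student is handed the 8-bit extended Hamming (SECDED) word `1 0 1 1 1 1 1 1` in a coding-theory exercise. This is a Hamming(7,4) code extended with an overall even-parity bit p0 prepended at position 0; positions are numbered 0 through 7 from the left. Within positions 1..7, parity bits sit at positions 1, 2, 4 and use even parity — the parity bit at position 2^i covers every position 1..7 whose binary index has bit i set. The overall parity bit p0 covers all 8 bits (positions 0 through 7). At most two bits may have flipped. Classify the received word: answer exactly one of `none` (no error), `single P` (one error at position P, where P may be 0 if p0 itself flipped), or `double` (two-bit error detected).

s1: b1⊕b3⊕b5⊕b7 = 0⊕1⊕1⊕1 = 1
s2: b2⊕b3⊕b6⊕b7 = 1⊕1⊕1⊕1 = 0
s4: b4⊕b5⊕b6⊕b7 = 1⊕1⊕1⊕1 = 0
Syndrome (s4...s1) = 001 → position 1.
Overall parity (XOR of all 8 bits, including p0): 1⊕0⊕1⊕1⊕1⊕1⊕1⊕1 = 1
Overall=1, syndrome position=1 → single-bit error at position 1.

single 1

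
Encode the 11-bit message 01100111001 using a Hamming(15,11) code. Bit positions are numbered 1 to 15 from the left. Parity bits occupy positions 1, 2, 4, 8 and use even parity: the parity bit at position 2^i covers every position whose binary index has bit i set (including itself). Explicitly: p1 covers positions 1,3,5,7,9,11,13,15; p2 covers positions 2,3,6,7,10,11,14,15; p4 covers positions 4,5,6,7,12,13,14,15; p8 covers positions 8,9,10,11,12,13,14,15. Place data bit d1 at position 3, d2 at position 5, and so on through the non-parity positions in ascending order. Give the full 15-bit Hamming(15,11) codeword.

Place data bits at non-power-of-two positions: b3=0, b5=1, b6=1, b7=0, b9=0, b10=1, b11=1, b12=1, b13=0, b14=0, b15=1.
p1 = XOR of data positions {3,5,7,9,11,13,15} = 0⊕1⊕0⊕0⊕1⊕0⊕1 = 1
p2 = XOR of data positions {3,6,7,10,11,14,15} = 0⊕1⊕0⊕1⊕1⊕0⊕1 = 0
p4 = XOR of data positions {5,6,7,12,13,14,15} = 1⊕1⊕0⊕1⊕0⊕0⊕1 = 0
p8 = XOR of data positions {9,10,11,12,13,14,15} = 0⊕1⊕1⊕1⊕0⊕0⊕1 = 0
Codeword b1..b15 = 100011000111001

100011000111001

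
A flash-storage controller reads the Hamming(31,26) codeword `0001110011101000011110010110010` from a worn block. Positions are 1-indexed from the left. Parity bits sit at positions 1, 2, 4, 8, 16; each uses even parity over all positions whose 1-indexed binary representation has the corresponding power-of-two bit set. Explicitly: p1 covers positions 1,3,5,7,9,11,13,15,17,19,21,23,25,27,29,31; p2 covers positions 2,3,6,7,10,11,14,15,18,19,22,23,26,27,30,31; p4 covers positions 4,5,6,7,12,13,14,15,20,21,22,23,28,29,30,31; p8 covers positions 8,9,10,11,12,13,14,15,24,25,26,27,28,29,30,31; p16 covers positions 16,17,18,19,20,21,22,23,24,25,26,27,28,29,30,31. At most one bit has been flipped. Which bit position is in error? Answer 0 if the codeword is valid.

5

s1: b1⊕b3⊕b5⊕b7⊕b9⊕b11⊕b13⊕b15⊕b17⊕b19⊕b21⊕b23⊕b25⊕b27⊕b29⊕b31 = 0⊕0⊕1⊕0⊕1⊕1⊕1⊕0⊕0⊕1⊕1⊕0⊕0⊕1⊕0⊕0 = 1
s2: b2⊕b3⊕b6⊕b7⊕b10⊕b11⊕b14⊕b15⊕b18⊕b19⊕b22⊕b23⊕b26⊕b27⊕b30⊕b31 = 0⊕0⊕1⊕0⊕1⊕1⊕0⊕0⊕1⊕1⊕0⊕0⊕1⊕1⊕1⊕0 = 0
s4: b4⊕b5⊕b6⊕b7⊕b12⊕b13⊕b14⊕b15⊕b20⊕b21⊕b22⊕b23⊕b28⊕b29⊕b30⊕b31 = 1⊕1⊕1⊕0⊕0⊕1⊕0⊕0⊕1⊕1⊕0⊕0⊕0⊕0⊕1⊕0 = 1
s8: b8⊕b9⊕b10⊕b11⊕b12⊕b13⊕b14⊕b15⊕b24⊕b25⊕b26⊕b27⊕b28⊕b29⊕b30⊕b31 = 0⊕1⊕1⊕1⊕0⊕1⊕0⊕0⊕1⊕0⊕1⊕1⊕0⊕0⊕1⊕0 = 0
s16: b16⊕b17⊕b18⊕b19⊕b20⊕b21⊕b22⊕b23⊕b24⊕b25⊕b26⊕b27⊕b28⊕b29⊕b30⊕b31 = 0⊕0⊕1⊕1⊕1⊕1⊕0⊕0⊕1⊕0⊕1⊕1⊕0⊕0⊕1⊕0 = 0
Syndrome (s16...s1) = 00101 → position 5.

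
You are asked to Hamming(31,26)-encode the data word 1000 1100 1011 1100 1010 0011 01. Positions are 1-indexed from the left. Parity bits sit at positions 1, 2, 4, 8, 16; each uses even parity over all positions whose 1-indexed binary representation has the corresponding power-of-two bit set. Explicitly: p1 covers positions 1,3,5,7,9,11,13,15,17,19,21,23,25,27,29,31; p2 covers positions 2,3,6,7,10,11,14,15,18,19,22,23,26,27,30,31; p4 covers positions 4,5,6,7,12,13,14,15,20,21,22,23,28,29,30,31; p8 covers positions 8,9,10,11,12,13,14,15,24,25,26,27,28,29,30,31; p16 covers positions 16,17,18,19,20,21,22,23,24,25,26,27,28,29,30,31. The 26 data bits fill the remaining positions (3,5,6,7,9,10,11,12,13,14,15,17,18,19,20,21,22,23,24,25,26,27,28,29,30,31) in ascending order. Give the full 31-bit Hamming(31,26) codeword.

0110000011001010111001010001101

Place data bits at non-power-of-two positions: b3=1, b5=0, b6=0, b7=0, b9=1, b10=1, b11=0, b12=0, b13=1, b14=0, b15=1, b17=1, b18=1, b19=1, b20=0, b21=0, b22=1, b23=0, b24=1, b25=0, b26=0, b27=0, b28=1, b29=1, b30=0, b31=1.
p1 = XOR of data positions {3,5,7,9,11,13,15,17,19,21,23,25,27,29,31} = 1⊕0⊕0⊕1⊕0⊕1⊕1⊕1⊕1⊕0⊕0⊕0⊕0⊕1⊕1 = 0
p2 = XOR of data positions {3,6,7,10,11,14,15,18,19,22,23,26,27,30,31} = 1⊕0⊕0⊕1⊕0⊕0⊕1⊕1⊕1⊕1⊕0⊕0⊕0⊕0⊕1 = 1
p4 = XOR of data positions {5,6,7,12,13,14,15,20,21,22,23,28,29,30,31} = 0⊕0⊕0⊕0⊕1⊕0⊕1⊕0⊕0⊕1⊕0⊕1⊕1⊕0⊕1 = 0
p8 = XOR of data positions {9,10,11,12,13,14,15,24,25,26,27,28,29,30,31} = 1⊕1⊕0⊕0⊕1⊕0⊕1⊕1⊕0⊕0⊕0⊕1⊕1⊕0⊕1 = 0
p16 = XOR of data positions {17,18,19,20,21,22,23,24,25,26,27,28,29,30,31} = 1⊕1⊕1⊕0⊕0⊕1⊕0⊕1⊕0⊕0⊕0⊕1⊕1⊕0⊕1 = 0
Codeword b1..b31 = 0110000011001010111001010001101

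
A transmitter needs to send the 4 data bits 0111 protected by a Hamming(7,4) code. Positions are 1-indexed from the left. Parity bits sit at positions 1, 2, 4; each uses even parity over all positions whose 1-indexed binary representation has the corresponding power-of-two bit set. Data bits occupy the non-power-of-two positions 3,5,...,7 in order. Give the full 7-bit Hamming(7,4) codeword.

0001111

Place data bits at non-power-of-two positions: b3=0, b5=1, b6=1, b7=1.
p1 = XOR of data positions {3,5,7} = 0⊕1⊕1 = 0
p2 = XOR of data positions {3,6,7} = 0⊕1⊕1 = 0
p4 = XOR of data positions {5,6,7} = 1⊕1⊕1 = 1
Codeword b1..b7 = 0001111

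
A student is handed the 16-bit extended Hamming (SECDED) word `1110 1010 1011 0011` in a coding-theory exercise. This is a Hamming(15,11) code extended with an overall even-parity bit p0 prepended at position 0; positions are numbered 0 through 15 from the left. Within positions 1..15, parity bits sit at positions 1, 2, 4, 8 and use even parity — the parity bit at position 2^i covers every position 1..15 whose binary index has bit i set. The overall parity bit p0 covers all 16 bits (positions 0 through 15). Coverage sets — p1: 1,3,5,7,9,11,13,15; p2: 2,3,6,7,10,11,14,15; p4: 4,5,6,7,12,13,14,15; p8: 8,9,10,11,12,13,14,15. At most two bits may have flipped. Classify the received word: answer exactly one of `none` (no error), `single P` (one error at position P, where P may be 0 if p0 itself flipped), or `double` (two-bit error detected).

double

s1: b1⊕b3⊕b5⊕b7⊕b9⊕b11⊕b13⊕b15 = 1⊕0⊕0⊕0⊕0⊕1⊕0⊕1 = 1
s2: b2⊕b3⊕b6⊕b7⊕b10⊕b11⊕b14⊕b15 = 1⊕0⊕1⊕0⊕1⊕1⊕1⊕1 = 0
s4: b4⊕b5⊕b6⊕b7⊕b12⊕b13⊕b14⊕b15 = 1⊕0⊕1⊕0⊕0⊕0⊕1⊕1 = 0
s8: b8⊕b9⊕b10⊕b11⊕b12⊕b13⊕b14⊕b15 = 1⊕0⊕1⊕1⊕0⊕0⊕1⊕1 = 1
Syndrome (s8...s1) = 1001 → position 9.
Overall parity (XOR of all 16 bits, including p0): 1⊕1⊕1⊕0⊕1⊕0⊕1⊕0⊕1⊕0⊕1⊕1⊕0⊕0⊕1⊕1 = 0
Overall=0, syndrome position=9 → double-bit error detected (uncorrectable).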